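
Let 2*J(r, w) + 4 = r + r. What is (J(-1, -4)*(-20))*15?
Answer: 900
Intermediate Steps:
J(r, w) = -2 + r (J(r, w) = -2 + (r + r)/2 = -2 + (2*r)/2 = -2 + r)
(J(-1, -4)*(-20))*15 = ((-2 - 1)*(-20))*15 = -3*(-20)*15 = 60*15 = 900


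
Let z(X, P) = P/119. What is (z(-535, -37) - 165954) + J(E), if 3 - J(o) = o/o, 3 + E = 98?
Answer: -19748325/119 ≈ -1.6595e+5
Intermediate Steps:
z(X, P) = P/119 (z(X, P) = P*(1/119) = P/119)
E = 95 (E = -3 + 98 = 95)
J(o) = 2 (J(o) = 3 - o/o = 3 - 1*1 = 3 - 1 = 2)
(z(-535, -37) - 165954) + J(E) = ((1/119)*(-37) - 165954) + 2 = (-37/119 - 165954) + 2 = -19748563/119 + 2 = -19748325/119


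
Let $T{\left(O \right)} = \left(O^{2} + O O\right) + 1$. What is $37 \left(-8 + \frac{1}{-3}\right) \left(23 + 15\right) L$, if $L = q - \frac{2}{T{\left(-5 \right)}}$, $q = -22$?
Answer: $\frac{39508600}{153} \approx 2.5823 \cdot 10^{5}$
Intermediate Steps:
$T{\left(O \right)} = 1 + 2 O^{2}$ ($T{\left(O \right)} = \left(O^{2} + O^{2}\right) + 1 = 2 O^{2} + 1 = 1 + 2 O^{2}$)
$L = - \frac{1124}{51}$ ($L = -22 - \frac{2}{1 + 2 \left(-5\right)^{2}} = -22 - \frac{2}{1 + 2 \cdot 25} = -22 - \frac{2}{1 + 50} = -22 - \frac{2}{51} = - \frac{1124}{51} \approx -22.039$)
$37 \left(-8 + \frac{1}{-3}\right) \left(23 + 15\right) L = 37 \left(-8 + \frac{1}{-3}\right) \left(23 + 15\right) \left(- \frac{1124}{51}\right) = 37 \left(-8 - \frac{1}{3}\right) 38 \left(- \frac{1124}{51}\right) = 37 \left(\left(- \frac{25}{3}\right) 38\right) \left(- \frac{1124}{51}\right) = 37 \left(- \frac{950}{3}\right) \left(- \frac{1124}{51}\right) = \left(- \frac{35150}{3}\right) \left(- \frac{1124}{51}\right) = \frac{39508600}{153}$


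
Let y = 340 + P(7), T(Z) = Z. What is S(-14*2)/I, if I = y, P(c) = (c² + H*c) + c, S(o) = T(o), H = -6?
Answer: -14/177 ≈ -0.079096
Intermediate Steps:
S(o) = o
P(c) = c² - 5*c (P(c) = (c² - 6*c) + c = c² - 5*c)
y = 354 (y = 340 + 7*(-5 + 7) = 340 + 7*2 = 340 + 14 = 354)
I = 354
S(-14*2)/I = -14*2/354 = -28*1/354 = -14/177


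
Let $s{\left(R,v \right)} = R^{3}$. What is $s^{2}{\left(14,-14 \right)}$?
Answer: $7529536$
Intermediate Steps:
$s^{2}{\left(14,-14 \right)} = \left(14^{3}\right)^{2} = 2744^{2} = 7529536$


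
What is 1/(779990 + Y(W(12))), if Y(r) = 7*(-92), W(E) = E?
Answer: 1/779346 ≈ 1.2831e-6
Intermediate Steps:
Y(r) = -644
1/(779990 + Y(W(12))) = 1/(779990 - 644) = 1/779346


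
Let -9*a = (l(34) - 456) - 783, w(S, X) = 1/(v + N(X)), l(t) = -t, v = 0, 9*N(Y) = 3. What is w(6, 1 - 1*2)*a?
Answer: 1273/3 ≈ 424.33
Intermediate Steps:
N(Y) = 1/3 (N(Y) = (1/9)*3 = 1/3)
w(S, X) = 3 (w(S, X) = 1/(0 + 1/3) = 1/(1/3) = 3)
a = 1273/9 (a = -((-1*34 - 456) - 783)/9 = -((-34 - 456) - 783)/9 = -(-490 - 783)/9 = -1/9*(-1273) = 1273/9 ≈ 141.44)
w(6, 1 - 1*2)*a = 3*(1273/9) = 1273/3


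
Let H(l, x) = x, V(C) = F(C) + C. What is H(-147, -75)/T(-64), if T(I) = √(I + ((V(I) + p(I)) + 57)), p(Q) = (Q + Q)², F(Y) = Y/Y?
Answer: -25*√16314/5438 ≈ -0.58719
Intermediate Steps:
F(Y) = 1
p(Q) = 4*Q² (p(Q) = (2*Q)² = 4*Q²)
V(C) = 1 + C
T(I) = √(58 + 2*I + 4*I²) (T(I) = √(I + (((1 + I) + 4*I²) + 57)) = √(I + ((1 + I + 4*I²) + 57)) = √(I + (58 + I + 4*I²)) = √(58 + 2*I + 4*I²))
H(-147, -75)/T(-64) = -75/√(58 + 2*(-64) + 4*(-64)²) = -75/√(58 - 128 + 4*4096) = -75/√(58 - 128 + 16384) = -75*√16314/16314 = -25*√16314/5438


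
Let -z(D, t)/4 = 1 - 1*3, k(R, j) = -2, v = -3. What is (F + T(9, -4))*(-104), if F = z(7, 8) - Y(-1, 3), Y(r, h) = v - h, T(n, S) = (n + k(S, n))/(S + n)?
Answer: -8008/5 ≈ -1601.6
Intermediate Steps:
T(n, S) = (-2 + n)/(S + n) (T(n, S) = (n - 2)/(S + n) = (-2 + n)/(S + n))
Y(r, h) = -3 - h
z(D, t) = 8 (z(D, t) = -4*(1 - 1*3) = -4*(1 - 3) = -4*(-2) = 8)
F = 14 (F = 8 - (-3 - 1*3) = 8 - (-3 - 3) = 8 - 1*(-6) = 8 + 6 = 14)
(F + T(9, -4))*(-104) = (14 + (-2 + 9)/(-4 + 9))*(-104) = (14 + 7/5)*(-104) = (77/5)*(-104) = -8008/5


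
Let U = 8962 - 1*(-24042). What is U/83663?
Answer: 33004/83663 ≈ 0.39449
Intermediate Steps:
U = 33004 (U = 8962 + 24042 = 33004)
U/83663 = 33004/83663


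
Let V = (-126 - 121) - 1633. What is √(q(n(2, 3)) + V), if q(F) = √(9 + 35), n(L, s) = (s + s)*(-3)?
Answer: √(-1880 + 2*√11) ≈ 43.282*I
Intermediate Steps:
n(L, s) = -6*s (n(L, s) = (2*s)*(-3) = -6*s)
q(F) = 2*√11 (q(F) = √44 = 2*√11)
V = -1880 (V = -247 - 1633 = -1880)
√(q(n(2, 3)) + V) = √(2*√11 - 1880) = √(-1880 + 2*√11)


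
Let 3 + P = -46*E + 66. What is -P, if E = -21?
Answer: -1029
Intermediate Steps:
P = 1029 (P = -3 + (-46*(-21) + 66) = -3 + (966 + 66) = -3 + 1032 = 1029)
-P = -1*1029 = -1029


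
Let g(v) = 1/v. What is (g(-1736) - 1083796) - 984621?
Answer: -3590771913/1736 ≈ -2.0684e+6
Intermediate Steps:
(g(-1736) - 1083796) - 984621 = (1/(-1736) - 1083796) - 984621 = (-1/1736 - 1083796) - 984621 = -1881469857/1736 - 984621 = -3590771913/1736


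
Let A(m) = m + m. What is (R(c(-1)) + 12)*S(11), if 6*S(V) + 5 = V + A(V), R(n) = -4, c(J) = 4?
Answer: 112/3 ≈ 37.333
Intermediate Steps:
A(m) = 2*m
S(V) = -⅚ + V/2 (S(V) = -⅚ + (V + 2*V)/6 = -⅚ + (3*V)/6 = -⅚ + V/2)
(R(c(-1)) + 12)*S(11) = (-4 + 12)*(-⅚ + (½)*11) = 8*(-⅚ + 11/2) = 8*(14/3) = 112/3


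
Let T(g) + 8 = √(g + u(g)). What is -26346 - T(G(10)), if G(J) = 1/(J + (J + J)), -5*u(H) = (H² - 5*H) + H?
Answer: -26338 - √1345/150 ≈ -26338.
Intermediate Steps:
u(H) = -H²/5 + 4*H/5 (u(H) = -((H² - 5*H) + H)/5 = -(H² - 4*H)/5 = -H²/5 + 4*H/5)
G(J) = 1/(3*J) (G(J) = 1/(J + 2*J) = 1/(3*J))
T(g) = -8 + √(g + g*(4 - g)/5)
-26346 - T(G(10)) = -26346 - (-8 + √5*√(((⅓)/10)*(9 - 1/(3*10)))/5) = -26346 - (-8 + √5*√(((⅓)*(⅒))*(9 - 1/(3*10)))/5) = -26346 - (-8 + √5*√((9 - 1*1/30)/30)/5) = -26346 - (-8 + √5*√((9 - 1/30)/30)/5) = -26346 - (-8 + √5*√((1/30)*(269/30))/5) = -26346 - (-8 + √5*√(269/900)/5) = -26346 - (-8 + √5*(√269/30)/5) = -26346 - (-8 + √1345/150) = -26346 + (8 - √1345/150) = -26338 - √1345/150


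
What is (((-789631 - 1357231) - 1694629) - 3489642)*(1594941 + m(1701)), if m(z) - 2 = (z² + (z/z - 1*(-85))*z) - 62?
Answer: -33976634405544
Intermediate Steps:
m(z) = -60 + z² + 86*z (m(z) = 2 + ((z² + (z/z - 1*(-85))*z) - 62) = 2 + ((z² + (1 + 85)*z) - 62) = 2 + ((z² + 86*z) - 62) = 2 + (-62 + z² + 86*z) = -60 + z² + 86*z)
(((-789631 - 1357231) - 1694629) - 3489642)*(1594941 + m(1701)) = (((-789631 - 1357231) - 1694629) - 3489642)*(1594941 + (-60 + 1701² + 86*1701)) = ((-2146862 - 1694629) - 3489642)*(1594941 + (-60 + 2893401 + 146286)) = (-3841491 - 3489642)*(1594941 + 3039627) = -7331133*4634568 = -33976634405544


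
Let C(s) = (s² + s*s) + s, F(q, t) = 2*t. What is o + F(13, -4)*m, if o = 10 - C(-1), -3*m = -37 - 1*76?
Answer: -877/3 ≈ -292.33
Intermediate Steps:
m = 113/3 (m = -(-37 - 1*76)/3 = -(-37 - 76)/3 = -⅓*(-113) = 113/3 ≈ 37.667)
C(s) = s + 2*s² (C(s) = (s² + s²) + s = 2*s² + s = s + 2*s²)
o = 9 (o = 10 - (-1)*(1 + 2*(-1)) = 10 - (-1)*(1 - 2) = 10 - (-1)*(-1) = 10 - 1*1 = 10 - 1 = 9)
o + F(13, -4)*m = 9 + (2*(-4))*(113/3) = 9 - 8*113/3 = 9 - 904/3 = -877/3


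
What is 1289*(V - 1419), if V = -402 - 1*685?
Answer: -3230234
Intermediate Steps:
V = -1087 (V = -402 - 685 = -1087)
1289*(V - 1419) = 1289*(-1087 - 1419) = 1289*(-2506) = -3230234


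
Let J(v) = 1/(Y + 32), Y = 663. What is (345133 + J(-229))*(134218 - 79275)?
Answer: 13179036536148/695 ≈ 1.8963e+10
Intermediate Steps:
J(v) = 1/695 (J(v) = 1/(663 + 32) = 1/695)
(345133 + J(-229))*(134218 - 79275) = (345133 + 1/695)*(134218 - 79275) = (239867436/695)*54943 = 13179036536148/695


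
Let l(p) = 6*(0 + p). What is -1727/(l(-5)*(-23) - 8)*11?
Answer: -1727/62 ≈ -27.855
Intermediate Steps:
l(p) = 6*p
-1727/(l(-5)*(-23) - 8)*11 = -1727/((6*(-5))*(-23) - 8)*11 = -1727/(-30*(-23) - 8)*11 = -1727/(690 - 8)*11 = -1727/682*11 = -1727*1/682*11 = -157/62*11 = -1727/62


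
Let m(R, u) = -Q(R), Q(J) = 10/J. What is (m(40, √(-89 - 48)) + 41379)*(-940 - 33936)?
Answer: -1443125285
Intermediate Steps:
m(R, u) = -10/R
(m(40, √(-89 - 48)) + 41379)*(-940 - 33936) = (-10/40 + 41379)*(-940 - 33936) = (-10*1/40 + 41379)*(-34876) = (-¼ + 41379)*(-34876) = (165515/4)*(-34876) = -1443125285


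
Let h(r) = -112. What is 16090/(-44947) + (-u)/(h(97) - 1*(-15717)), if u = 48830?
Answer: -489169292/140279587 ≈ -3.4871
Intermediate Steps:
16090/(-44947) + (-u)/(h(97) - 1*(-15717)) = 16090/(-44947) + (-1*48830)/(-112 - 1*(-15717)) = 16090*(-1/44947) - 48830/(-112 + 15717) = -16090/44947 - 48830/15605 = -16090/44947 - 48830*1/15605 = -16090/44947 - 9766/3121 = -489169292/140279587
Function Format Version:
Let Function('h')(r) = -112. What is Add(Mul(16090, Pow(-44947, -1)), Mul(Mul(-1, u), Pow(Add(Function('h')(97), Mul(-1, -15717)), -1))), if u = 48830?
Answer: Rational(-489169292, 140279587) ≈ -3.4871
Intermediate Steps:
Add(Mul(16090, Pow(-44947, -1)), Mul(Mul(-1, u), Pow(Add(Function('h')(97), Mul(-1, -15717)), -1))) = Add(Mul(16090, Pow(-44947, -1)), Mul(Mul(-1, 48830), Pow(Add(-112, Mul(-1, -15717)), -1))) = Add(Mul(16090, Rational(-1, 44947)), Mul(-48830, Pow(Add(-112, 15717), -1))) = Add(Rational(-16090, 44947), Mul(-48830, Pow(15605, -1))) = Add(Rational(-16090, 44947), Mul(-48830, Rational(1, 15605))) = Add(Rational(-16090, 44947), Rational(-9766, 3121)) = Rational(-489169292, 140279587)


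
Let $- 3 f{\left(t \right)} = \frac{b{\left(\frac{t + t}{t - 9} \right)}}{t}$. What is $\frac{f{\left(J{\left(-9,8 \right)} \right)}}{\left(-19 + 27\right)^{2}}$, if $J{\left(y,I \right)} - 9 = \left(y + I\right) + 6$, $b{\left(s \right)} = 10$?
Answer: $- \frac{5}{1344} \approx -0.0037202$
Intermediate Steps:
$J{\left(y,I \right)} = 15 + I + y$ ($J{\left(y,I \right)} = 9 + \left(\left(y + I\right) + 6\right) = 9 + \left(\left(I + y\right) + 6\right) = 9 + \left(6 + I + y\right) = 15 + I + y$)
$f{\left(t \right)} = - \frac{10}{3 t}$ ($f{\left(t \right)} = - \frac{10 \frac{1}{t}}{3} = - \frac{10}{3 t}$)
$\frac{f{\left(J{\left(-9,8 \right)} \right)}}{\left(-19 + 27\right)^{2}} = \frac{\left(- \frac{10}{3}\right) \frac{1}{15 + 8 - 9}}{\left(-19 + 27\right)^{2}} = \frac{\left(- \frac{10}{3}\right) \frac{1}{14}}{8^{2}} = \frac{\left(- \frac{10}{3}\right) \frac{1}{14}}{64} = \left(- \frac{5}{21}\right) \frac{1}{64} = - \frac{5}{1344}$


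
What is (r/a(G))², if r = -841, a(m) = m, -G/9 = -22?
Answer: 707281/39204 ≈ 18.041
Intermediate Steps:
G = 198 (G = -9*(-22) = 198)
(r/a(G))² = (-841/198)² = 707281/39204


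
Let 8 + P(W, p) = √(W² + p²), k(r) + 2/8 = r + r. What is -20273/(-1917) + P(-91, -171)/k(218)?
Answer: 11758165/1113777 + 4*√37522/1743 ≈ 11.002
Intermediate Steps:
k(r) = -¼ + 2*r (k(r) = -¼ + (r + r) = -¼ + 2*r)
P(W, p) = -8 + √(W² + p²)
-20273/(-1917) + P(-91, -171)/k(218) = -20273/(-1917) + (-8 + √((-91)² + (-171)²))/(-¼ + 2*218) = -20273*(-1/1917) + (-8 + √(8281 + 29241))/(-¼ + 436) = 20273/1917 + (-8 + √37522)/(1743/4) = 20273/1917 + (-8 + √37522)*(4/1743) = 20273/1917 + (-32/1743 + 4*√37522/1743) = 11758165/1113777 + 4*√37522/1743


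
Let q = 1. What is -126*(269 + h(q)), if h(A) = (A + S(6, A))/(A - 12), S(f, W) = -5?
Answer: -373338/11 ≈ -33940.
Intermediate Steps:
h(A) = (-5 + A)/(-12 + A) (h(A) = (A - 5)/(A - 12) = (-5 + A)/(-12 + A))
-126*(269 + h(q)) = -126*(269 + (-5 + 1)/(-12 + 1)) = -126*(269 - 4/(-11)) = -126*(269 - 1/11*(-4)) = -126*(269 + 4/11) = -126*2963/11 = -373338/11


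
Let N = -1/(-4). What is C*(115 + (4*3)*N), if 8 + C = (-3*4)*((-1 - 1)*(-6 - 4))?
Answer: -29264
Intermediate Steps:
N = ¼ (N = -1*(-¼) = ¼ ≈ 0.25000)
C = -248 (C = -8 + (-3*4)*((-1 - 1)*(-6 - 4)) = -8 - (-24)*(-10) = -8 - 12*20 = -8 - 240 = -248)
C*(115 + (4*3)*N) = -248*(115 + (4*3)*(¼)) = -248*(115 + 12*(¼)) = -248*(115 + 3) = -248*118 = -29264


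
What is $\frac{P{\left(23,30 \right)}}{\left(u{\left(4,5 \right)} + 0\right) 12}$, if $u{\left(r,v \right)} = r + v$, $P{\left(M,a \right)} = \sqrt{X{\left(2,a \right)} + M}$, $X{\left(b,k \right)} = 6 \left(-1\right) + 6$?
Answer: $\frac{\sqrt{23}}{108} \approx 0.044406$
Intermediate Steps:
$X{\left(b,k \right)} = 0$ ($X{\left(b,k \right)} = -6 + 6 = 0$)
$P{\left(M,a \right)} = \sqrt{M}$ ($P{\left(M,a \right)} = \sqrt{0 + M} = \sqrt{M}$)
$\frac{P{\left(23,30 \right)}}{\left(u{\left(4,5 \right)} + 0\right) 12} = \frac{\sqrt{23}}{\left(\left(4 + 5\right) + 0\right) 12} = \frac{\sqrt{23}}{\left(9 + 0\right) 12} = \frac{\sqrt{23}}{9 \cdot 12} = \frac{\sqrt{23}}{108}$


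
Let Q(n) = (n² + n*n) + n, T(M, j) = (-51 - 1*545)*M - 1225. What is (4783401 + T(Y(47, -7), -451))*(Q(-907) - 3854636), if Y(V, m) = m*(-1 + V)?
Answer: -10993953131560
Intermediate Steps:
T(M, j) = -1225 - 596*M (T(M, j) = (-51 - 545)*M - 1225 = -596*M - 1225 = -1225 - 596*M)
Q(n) = n + 2*n² (Q(n) = (n² + n²) + n = 2*n² + n = n + 2*n²)
(4783401 + T(Y(47, -7), -451))*(Q(-907) - 3854636) = (4783401 + (-1225 - (-4172)*(-1 + 47)))*(-907*(1 + 2*(-907)) - 3854636) = (4783401 + (-1225 - (-4172)*46))*(-907*(1 - 1814) - 3854636) = (4783401 + (-1225 - 596*(-322)))*(-907*(-1813) - 3854636) = (4783401 + (-1225 + 191912))*(1644391 - 3854636) = (4783401 + 190687)*(-2210245) = 4974088*(-2210245) = -10993953131560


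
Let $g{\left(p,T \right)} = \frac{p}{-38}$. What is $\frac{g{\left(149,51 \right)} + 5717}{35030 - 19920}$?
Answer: $\frac{217097}{574180} \approx 0.3781$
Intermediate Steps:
$g{\left(p,T \right)} = - \frac{p}{38}$ ($g{\left(p,T \right)} = p \left(- \frac{1}{38}\right) = - \frac{p}{38}$)
$\frac{g{\left(149,51 \right)} + 5717}{35030 - 19920} = \frac{\left(- \frac{1}{38}\right) 149 + 5717}{35030 - 19920} = \frac{- \frac{149}{38} + 5717}{15110} = \frac{217097}{38} \cdot \frac{1}{15110} = \frac{217097}{574180}$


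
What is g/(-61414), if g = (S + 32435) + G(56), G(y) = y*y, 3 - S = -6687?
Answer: -42261/61414 ≈ -0.68813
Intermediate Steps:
S = 6690 (S = 3 - 1*(-6687) = 3 + 6687 = 6690)
G(y) = y**2
g = 42261 (g = (6690 + 32435) + 56**2 = 39125 + 3136 = 42261)
g/(-61414) = 42261/(-61414) = 42261*(-1/61414) = -42261/61414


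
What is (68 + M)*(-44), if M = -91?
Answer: 1012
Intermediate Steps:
(68 + M)*(-44) = (68 - 91)*(-44) = -23*(-44) = 1012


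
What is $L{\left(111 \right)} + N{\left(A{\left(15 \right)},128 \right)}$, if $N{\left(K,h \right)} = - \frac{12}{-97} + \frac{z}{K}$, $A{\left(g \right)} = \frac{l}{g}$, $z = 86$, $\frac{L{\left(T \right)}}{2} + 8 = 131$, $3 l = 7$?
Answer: $\frac{542508}{679} \approx 798.98$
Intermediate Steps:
$l = \frac{7}{3}$ ($l = \frac{1}{3} \cdot 7 = \frac{7}{3} \approx 2.3333$)
$L{\left(T \right)} = 246$ ($L{\left(T \right)} = -16 + 2 \cdot 131 = -16 + 262 = 246$)
$A{\left(g \right)} = \frac{7}{3 g}$
$N{\left(K,h \right)} = \frac{12}{97} + \frac{86}{K}$ ($N{\left(K,h \right)} = - \frac{12}{-97} + \frac{86}{K} = \left(-12\right) \left(- \frac{1}{97}\right) + \frac{86}{K} = \frac{12}{97} + \frac{86}{K}$)
$L{\left(111 \right)} + N{\left(A{\left(15 \right)},128 \right)} = 246 + \left(\frac{12}{97} + \frac{86}{\frac{7}{3} \cdot \frac{1}{15}}\right) = 246 + \left(\frac{12}{97} + \frac{86}{\frac{7}{45}}\right) = 246 + \left(\frac{12}{97} + 86 \cdot \frac{45}{7}\right) = 246 + \left(\frac{12}{97} + \frac{3870}{7}\right) = 246 + \frac{375474}{679} = \frac{542508}{679}$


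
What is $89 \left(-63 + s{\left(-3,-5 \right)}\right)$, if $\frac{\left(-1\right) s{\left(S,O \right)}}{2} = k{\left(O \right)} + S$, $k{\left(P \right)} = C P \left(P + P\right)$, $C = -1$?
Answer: $3827$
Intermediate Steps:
$k{\left(P \right)} = - 2 P^{2}$ ($k{\left(P \right)} = - P \left(P + P\right) = - P 2 P = - 2 P^{2}$)
$s{\left(S,O \right)} = - 2 S + 4 O^{2}$ ($s{\left(S,O \right)} = - 2 \left(- 2 O^{2} + S\right) = - 2 \left(S - 2 O^{2}\right) = - 2 S + 4 O^{2}$)
$89 \left(-63 + s{\left(-3,-5 \right)}\right) = 89 \left(-63 - \left(-6 - 4 \left(-5\right)^{2}\right)\right) = 89 \left(-63 + \left(6 + 4 \cdot 25\right)\right) = 89 \left(-63 + \left(6 + 100\right)\right) = 89 \left(-63 + 106\right) = 89 \cdot 43 = 3827$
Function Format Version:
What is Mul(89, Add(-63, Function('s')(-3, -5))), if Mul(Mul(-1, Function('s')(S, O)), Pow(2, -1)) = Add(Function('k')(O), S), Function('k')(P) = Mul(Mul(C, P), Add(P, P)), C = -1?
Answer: 3827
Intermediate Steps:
Function('k')(P) = Mul(-2, Pow(P, 2)) (Function('k')(P) = Mul(Mul(-1, P), Add(P, P)) = Mul(Mul(-1, P), Mul(2, P)) = Mul(-2, Pow(P, 2)))
Function('s')(S, O) = Add(Mul(-2, S), Mul(4, Pow(O, 2))) (Function('s')(S, O) = Mul(-2, Add(Mul(-2, Pow(O, 2)), S)) = Mul(-2, Add(S, Mul(-2, Pow(O, 2)))) = Add(Mul(-2, S), Mul(4, Pow(O, 2))))
Mul(89, Add(-63, Function('s')(-3, -5))) = Mul(89, Add(-63, Add(Mul(-2, -3), Mul(4, Pow(-5, 2))))) = Mul(89, Add(-63, Add(6, Mul(4, 25)))) = Mul(89, Add(-63, Add(6, 100))) = Mul(89, Add(-63, 106)) = Mul(89, 43) = 3827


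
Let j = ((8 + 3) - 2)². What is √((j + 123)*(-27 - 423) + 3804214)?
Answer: √3712414 ≈ 1926.8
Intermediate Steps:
j = 81 (j = (11 - 2)² = 9² = 81)
√((j + 123)*(-27 - 423) + 3804214) = √((81 + 123)*(-27 - 423) + 3804214) = √(204*(-450) + 3804214) = √(-91800 + 3804214) = √3712414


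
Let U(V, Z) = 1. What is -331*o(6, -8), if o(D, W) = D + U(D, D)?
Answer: -2317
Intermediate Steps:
o(D, W) = 1 + D (o(D, W) = D + 1 = 1 + D)
-331*o(6, -8) = -331*(1 + 6) = -331*7 = -2317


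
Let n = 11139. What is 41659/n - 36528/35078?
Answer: 527214505/195366921 ≈ 2.6986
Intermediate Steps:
41659/n - 36528/35078 = 41659/11139 - 36528/35078 = 41659*(1/11139) - 36528*1/35078 = 41659/11139 - 18264/17539 = 527214505/195366921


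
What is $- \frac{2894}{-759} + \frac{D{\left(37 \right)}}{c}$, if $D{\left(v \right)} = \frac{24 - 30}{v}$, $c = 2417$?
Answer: $\frac{258802972}{67876611} \approx 3.8128$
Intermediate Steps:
$D{\left(v \right)} = - \frac{6}{v}$
$- \frac{2894}{-759} + \frac{D{\left(37 \right)}}{c} = - \frac{2894}{-759} + \frac{\left(-6\right) \frac{1}{37}}{2417} = \left(-2894\right) \left(- \frac{1}{759}\right) + \left(-6\right) \frac{1}{37} \cdot \frac{1}{2417} = \frac{2894}{759} - \frac{6}{89429} = \frac{258802972}{67876611}$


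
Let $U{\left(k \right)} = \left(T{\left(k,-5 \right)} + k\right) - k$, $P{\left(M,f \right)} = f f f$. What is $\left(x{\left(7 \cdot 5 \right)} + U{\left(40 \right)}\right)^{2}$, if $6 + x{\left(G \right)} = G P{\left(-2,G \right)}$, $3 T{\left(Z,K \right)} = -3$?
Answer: $2251854381924$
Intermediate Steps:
$T{\left(Z,K \right)} = -1$ ($T{\left(Z,K \right)} = \frac{1}{3} \left(-3\right) = -1$)
$P{\left(M,f \right)} = f^{3}$ ($P{\left(M,f \right)} = f^{2} f = f^{3}$)
$x{\left(G \right)} = -6 + G^{4}$ ($x{\left(G \right)} = -6 + G G^{3} = -6 + G^{4}$)
$U{\left(k \right)} = -1$ ($U{\left(k \right)} = \left(-1 + k\right) - k = -1$)
$\left(x{\left(7 \cdot 5 \right)} + U{\left(40 \right)}\right)^{2} = \left(\left(-6 + \left(7 \cdot 5\right)^{4}\right) - 1\right)^{2} = \left(\left(-6 + 35^{4}\right) - 1\right)^{2} = \left(\left(-6 + 1500625\right) - 1\right)^{2} = \left(1500619 - 1\right)^{2} = 1500618^{2} = 2251854381924$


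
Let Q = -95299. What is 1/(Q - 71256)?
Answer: -1/166555 ≈ -6.0040e-6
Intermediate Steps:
1/(Q - 71256) = 1/(-95299 - 71256) = 1/(-166555) = -1/166555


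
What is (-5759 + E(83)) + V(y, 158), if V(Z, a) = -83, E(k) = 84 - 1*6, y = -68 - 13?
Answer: -5764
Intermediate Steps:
y = -81
E(k) = 78 (E(k) = 84 - 6 = 78)
(-5759 + E(83)) + V(y, 158) = (-5759 + 78) - 83 = -5681 - 83 = -5764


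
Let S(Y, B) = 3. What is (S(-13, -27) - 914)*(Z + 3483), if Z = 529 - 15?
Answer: -3641267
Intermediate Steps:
Z = 514
(S(-13, -27) - 914)*(Z + 3483) = (3 - 914)*(514 + 3483) = -911*3997 = -3641267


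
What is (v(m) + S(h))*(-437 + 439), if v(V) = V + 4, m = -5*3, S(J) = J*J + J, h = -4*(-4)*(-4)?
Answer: 8042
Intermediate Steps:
h = -64 (h = 16*(-4) = -64)
S(J) = J + J**2 (S(J) = J**2 + J = J + J**2)
m = -15
v(V) = 4 + V
(v(m) + S(h))*(-437 + 439) = ((4 - 15) - 64*(1 - 64))*(-437 + 439) = (-11 - 64*(-63))*2 = (-11 + 4032)*2 = 4021*2 = 8042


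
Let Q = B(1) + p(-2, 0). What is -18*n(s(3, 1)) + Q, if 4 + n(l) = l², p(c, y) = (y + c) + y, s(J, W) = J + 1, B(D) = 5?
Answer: -213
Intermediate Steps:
s(J, W) = 1 + J
p(c, y) = c + 2*y (p(c, y) = (c + y) + y = c + 2*y)
Q = 3 (Q = 5 + (-2 + 2*0) = 5 + (-2 + 0) = 5 - 2 = 3)
n(l) = -4 + l²
-18*n(s(3, 1)) + Q = -18*(-4 + (1 + 3)²) + 3 = -18*(-4 + 4²) + 3 = -18*(-4 + 16) + 3 = -18*12 + 3 = -216 + 3 = -213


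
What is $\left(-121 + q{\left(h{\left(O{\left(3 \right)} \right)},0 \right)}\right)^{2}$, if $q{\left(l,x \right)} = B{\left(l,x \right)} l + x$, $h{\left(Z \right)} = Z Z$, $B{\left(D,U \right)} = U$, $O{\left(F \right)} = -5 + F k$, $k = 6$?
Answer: $14641$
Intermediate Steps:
$O{\left(F \right)} = -5 + 6 F$ ($O{\left(F \right)} = -5 + F 6 = -5 + 6 F$)
$h{\left(Z \right)} = Z^{2}$
$q{\left(l,x \right)} = x + l x$ ($q{\left(l,x \right)} = x l + x = l x + x = x + l x$)
$\left(-121 + q{\left(h{\left(O{\left(3 \right)} \right)},0 \right)}\right)^{2} = \left(-121 + 0 \left(1 + \left(-5 + 6 \cdot 3\right)^{2}\right)\right)^{2} = \left(-121 + 0 \left(1 + \left(-5 + 18\right)^{2}\right)\right)^{2} = \left(-121 + 0 \left(1 + 13^{2}\right)\right)^{2} = \left(-121 + 0 \left(1 + 169\right)\right)^{2} = \left(-121 + 0 \cdot 170\right)^{2} = \left(-121 + 0\right)^{2} = \left(-121\right)^{2} = 14641$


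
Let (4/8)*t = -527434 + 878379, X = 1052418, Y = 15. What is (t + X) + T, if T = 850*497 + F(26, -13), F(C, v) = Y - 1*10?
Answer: 2176763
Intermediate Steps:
F(C, v) = 5 (F(C, v) = 15 - 1*10 = 15 - 10 = 5)
T = 422455 (T = 850*497 + 5 = 422450 + 5 = 422455)
t = 701890 (t = 2*(-527434 + 878379) = 2*350945 = 701890)
(t + X) + T = (701890 + 1052418) + 422455 = 1754308 + 422455 = 2176763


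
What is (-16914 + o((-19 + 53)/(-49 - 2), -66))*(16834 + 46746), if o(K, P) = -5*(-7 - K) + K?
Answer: -1073421140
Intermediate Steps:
o(K, P) = 35 + 6*K (o(K, P) = (35 + 5*K) + K = 35 + 6*K)
(-16914 + o((-19 + 53)/(-49 - 2), -66))*(16834 + 46746) = (-16914 + (35 + 6*((-19 + 53)/(-49 - 2))))*(16834 + 46746) = (-16914 + (35 + 6*(34/(-51))))*63580 = (-16914 + (35 + 6*(34*(-1/51))))*63580 = (-16914 + (35 + 6*(-⅔)))*63580 = (-16914 + (35 - 4))*63580 = (-16914 + 31)*63580 = -16883*63580 = -1073421140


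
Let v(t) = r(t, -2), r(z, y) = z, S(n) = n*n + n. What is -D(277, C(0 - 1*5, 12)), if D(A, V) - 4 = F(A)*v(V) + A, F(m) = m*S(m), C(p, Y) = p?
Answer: 106653029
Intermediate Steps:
S(n) = n + n² (S(n) = n² + n = n + n²)
F(m) = m²*(1 + m) (F(m) = m*(m*(1 + m)) = m²*(1 + m))
v(t) = t
D(A, V) = 4 + A + V*A²*(1 + A) (D(A, V) = 4 + ((A²*(1 + A))*V + A) = 4 + (V*A²*(1 + A) + A) = 4 + (A + V*A²*(1 + A)) = 4 + A + V*A²*(1 + A))
-D(277, C(0 - 1*5, 12)) = -(4 + 277 + (0 - 1*5)*277²*(1 + 277)) = -(4 + 277 + (0 - 5)*76729*278) = -(4 + 277 - 5*76729*278) = -(4 + 277 - 106653310) = -1*(-106653029) = 106653029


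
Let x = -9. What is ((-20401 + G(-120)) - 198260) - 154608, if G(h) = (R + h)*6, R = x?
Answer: -374043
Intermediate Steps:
R = -9
G(h) = -54 + 6*h (G(h) = (-9 + h)*6 = -54 + 6*h)
((-20401 + G(-120)) - 198260) - 154608 = ((-20401 + (-54 + 6*(-120))) - 198260) - 154608 = ((-20401 + (-54 - 720)) - 198260) - 154608 = ((-20401 - 774) - 198260) - 154608 = (-21175 - 198260) - 154608 = -219435 - 154608 = -374043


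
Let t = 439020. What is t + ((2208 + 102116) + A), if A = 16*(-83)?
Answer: 542016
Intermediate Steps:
A = -1328
t + ((2208 + 102116) + A) = 439020 + ((2208 + 102116) - 1328) = 439020 + (104324 - 1328) = 439020 + 102996 = 542016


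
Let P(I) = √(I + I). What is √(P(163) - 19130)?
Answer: √(-19130 + √326) ≈ 138.25*I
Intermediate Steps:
P(I) = √2*√I (P(I) = √(2*I) = √2*√I)
√(P(163) - 19130) = √(√2*√163 - 19130) = √(√326 - 19130) = √(-19130 + √326)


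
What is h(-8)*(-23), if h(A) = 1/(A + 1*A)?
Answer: 23/16 ≈ 1.4375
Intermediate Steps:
h(A) = 1/(2*A) (h(A) = 1/(A + A) = 1/(2*A))
h(-8)*(-23) = ((1/2)/(-8))*(-23) = ((1/2)*(-1/8))*(-23) = -1/16*(-23) = 23/16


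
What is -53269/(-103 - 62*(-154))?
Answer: -53269/9445 ≈ -5.6399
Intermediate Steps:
-53269/(-103 - 62*(-154)) = -53269/(-103 + 9548) = -53269/9445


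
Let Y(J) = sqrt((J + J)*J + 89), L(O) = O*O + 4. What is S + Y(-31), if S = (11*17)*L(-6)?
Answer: 7480 + sqrt(2011) ≈ 7524.8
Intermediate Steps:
L(O) = 4 + O**2 (L(O) = O**2 + 4 = 4 + O**2)
Y(J) = sqrt(89 + 2*J**2) (Y(J) = sqrt((2*J)*J + 89) = sqrt(2*J**2 + 89) = sqrt(89 + 2*J**2))
S = 7480 (S = (11*17)*(4 + (-6)**2) = 187*(4 + 36) = 187*40 = 7480)
S + Y(-31) = 7480 + sqrt(89 + 2*(-31)**2) = 7480 + sqrt(89 + 2*961) = 7480 + sqrt(89 + 1922) = 7480 + sqrt(2011)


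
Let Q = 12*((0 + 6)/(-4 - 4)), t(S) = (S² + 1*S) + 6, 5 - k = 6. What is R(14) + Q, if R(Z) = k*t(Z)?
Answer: -225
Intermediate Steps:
k = -1 (k = 5 - 1*6 = 5 - 6 = -1)
t(S) = 6 + S + S² (t(S) = (S² + S) + 6 = (S + S²) + 6 = 6 + S + S²)
R(Z) = -6 - Z - Z² (R(Z) = -(6 + Z + Z²) = -6 - Z - Z²)
Q = -9 (Q = 12*(6/(-8)) = 12*(6*(-⅛)) = 12*(-¾) = -9)
R(14) + Q = (-6 - 1*14 - 1*14²) - 9 = (-6 - 14 - 1*196) - 9 = (-6 - 14 - 196) - 9 = -216 - 9 = -225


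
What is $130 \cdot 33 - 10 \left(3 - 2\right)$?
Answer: $4280$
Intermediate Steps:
$130 \cdot 33 - 10 \left(3 - 2\right) = 4290 - 10 \left(3 + \left(-3 + 1\right)\right) = 4290 - 10 \left(3 - 2\right) = 4290 - 10 = 4280$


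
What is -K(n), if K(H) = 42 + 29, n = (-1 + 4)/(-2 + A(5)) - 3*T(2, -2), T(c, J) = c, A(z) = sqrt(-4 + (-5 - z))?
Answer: -71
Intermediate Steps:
A(z) = sqrt(-9 - z)
n = -6 + 3/(-2 + I*sqrt(14)) (n = (-1 + 4)/(-2 + sqrt(-9 - 1*5)) - 3*2 = 3/(-2 + sqrt(-9 - 5)) - 6 = 3/(-2 + sqrt(-14)) - 6 = 3/(-2 + I*sqrt(14)) - 6 = -6 + 3/(-2 + I*sqrt(14)) ≈ -6.3333 - 0.62361*I)
K(H) = 71
-K(n) = -1*71 = -71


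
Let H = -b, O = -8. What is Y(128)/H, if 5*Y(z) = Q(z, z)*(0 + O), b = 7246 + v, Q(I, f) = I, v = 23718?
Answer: 256/38705 ≈ 0.0066141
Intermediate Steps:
b = 30964 (b = 7246 + 23718 = 30964)
Y(z) = -8*z/5 (Y(z) = (z*(0 - 8))/5 = (z*(-8))/5 = (-8*z)/5 = -8*z/5)
H = -30964 (H = -1*30964 = -30964)
Y(128)/H = -8/5*128/(-30964) = -1024/5*(-1/30964) = 256/38705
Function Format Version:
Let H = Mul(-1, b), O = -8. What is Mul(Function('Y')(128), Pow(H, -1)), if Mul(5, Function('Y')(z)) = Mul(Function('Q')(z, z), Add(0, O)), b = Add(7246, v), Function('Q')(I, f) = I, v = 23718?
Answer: Rational(256, 38705) ≈ 0.0066141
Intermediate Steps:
b = 30964 (b = Add(7246, 23718) = 30964)
Function('Y')(z) = Mul(Rational(-8, 5), z) (Function('Y')(z) = Mul(Rational(1, 5), Mul(z, Add(0, -8))) = Mul(Rational(1, 5), Mul(z, -8)) = Mul(Rational(1, 5), Mul(-8, z)) = Mul(Rational(-8, 5), z))
H = -30964 (H = Mul(-1, 30964) = -30964)
Mul(Function('Y')(128), Pow(H, -1)) = Mul(Mul(Rational(-8, 5), 128), Pow(-30964, -1)) = Mul(Rational(-1024, 5), Rational(-1, 30964)) = Rational(256, 38705)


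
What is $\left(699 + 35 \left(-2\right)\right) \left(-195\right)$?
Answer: $-122655$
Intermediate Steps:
$\left(699 + 35 \left(-2\right)\right) \left(-195\right) = \left(699 - 70\right) \left(-195\right) = 629 \left(-195\right) = -122655$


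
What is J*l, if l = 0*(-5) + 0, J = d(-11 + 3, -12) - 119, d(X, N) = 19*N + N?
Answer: 0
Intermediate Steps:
d(X, N) = 20*N
J = -359 (J = 20*(-12) - 119 = -240 - 119 = -359)
l = 0 (l = 0 + 0 = 0)
J*l = -359*0 = 0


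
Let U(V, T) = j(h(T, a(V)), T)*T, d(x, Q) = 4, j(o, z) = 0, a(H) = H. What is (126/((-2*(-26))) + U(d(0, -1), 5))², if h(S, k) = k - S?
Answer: 3969/676 ≈ 5.8713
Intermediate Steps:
U(V, T) = 0 (U(V, T) = 0*T = 0)
(126/((-2*(-26))) + U(d(0, -1), 5))² = (126/((-2*(-26))) + 0)² = (126/52 + 0)² = (126*(1/52) + 0)² = (63/26 + 0)² = (63/26)² = 3969/676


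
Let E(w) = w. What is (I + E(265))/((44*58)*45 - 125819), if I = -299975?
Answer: 299710/10979 ≈ 27.298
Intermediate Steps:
(I + E(265))/((44*58)*45 - 125819) = (-299975 + 265)/((44*58)*45 - 125819) = -299710/(2552*45 - 125819) = -299710/(114840 - 125819) = -299710/(-10979) = -299710*(-1/10979) = 299710/10979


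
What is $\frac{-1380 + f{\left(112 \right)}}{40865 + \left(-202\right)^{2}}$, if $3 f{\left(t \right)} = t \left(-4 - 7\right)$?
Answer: $- \frac{5372}{245007} \approx -0.021926$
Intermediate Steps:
$f{\left(t \right)} = - \frac{11 t}{3}$ ($f{\left(t \right)} = \frac{t \left(-4 - 7\right)}{3} = \frac{t \left(-11\right)}{3} = \frac{\left(-11\right) t}{3} = - \frac{11 t}{3}$)
$\frac{-1380 + f{\left(112 \right)}}{40865 + \left(-202\right)^{2}} = \frac{-1380 - \frac{1232}{3}}{40865 + \left(-202\right)^{2}} = \frac{-1380 - \frac{1232}{3}}{40865 + 40804} = - \frac{5372}{3 \cdot 81669} = \left(- \frac{5372}{3}\right) \frac{1}{81669} = - \frac{5372}{245007}$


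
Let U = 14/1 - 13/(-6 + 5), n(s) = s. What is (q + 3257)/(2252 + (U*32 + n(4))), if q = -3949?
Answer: -173/780 ≈ -0.22179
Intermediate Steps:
U = 27 (U = 14*1 - 13/(-1) = 14 - 13*(-1) = 14 + 13 = 27)
(q + 3257)/(2252 + (U*32 + n(4))) = (-3949 + 3257)/(2252 + (27*32 + 4)) = -692/(2252 + (864 + 4)) = -692/(2252 + 868) = -692/3120 = -692*1/3120 = -173/780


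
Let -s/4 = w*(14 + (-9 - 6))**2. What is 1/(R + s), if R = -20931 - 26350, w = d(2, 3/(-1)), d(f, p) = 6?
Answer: -1/47305 ≈ -2.1139e-5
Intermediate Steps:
w = 6
s = -24 (s = -24*(14 + (-9 - 6))**2 = -24*(14 - 15)**2 = -24*(-1)**2 = -24 ≈ -24.000)
R = -47281
1/(R + s) = 1/(-47281 - 24) = 1/(-47305) = -1/47305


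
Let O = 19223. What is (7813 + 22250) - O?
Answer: 10840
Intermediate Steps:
(7813 + 22250) - O = (7813 + 22250) - 1*19223 = 30063 - 19223 = 10840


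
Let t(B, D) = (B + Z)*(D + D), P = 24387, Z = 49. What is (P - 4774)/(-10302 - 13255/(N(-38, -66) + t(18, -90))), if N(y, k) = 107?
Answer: -234434189/123126551 ≈ -1.9040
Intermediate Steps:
t(B, D) = 2*D*(49 + B) (t(B, D) = (B + 49)*(D + D) = (49 + B)*(2*D) = 2*D*(49 + B))
(P - 4774)/(-10302 - 13255/(N(-38, -66) + t(18, -90))) = (24387 - 4774)/(-10302 - 13255/(107 + 2*(-90)*(49 + 18))) = 19613/(-10302 - 13255/(107 + 2*(-90)*67)) = 19613/(-10302 - 13255/(107 - 12060)) = 19613/(-10302 - 13255/(-11953)) = 19613/(-10302 - 13255*(-1/11953)) = 19613/(-10302 + 13255/11953) = 19613/(-123126551/11953) = 19613*(-11953/123126551) = -234434189/123126551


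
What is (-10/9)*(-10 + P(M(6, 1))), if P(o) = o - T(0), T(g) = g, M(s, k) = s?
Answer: 40/9 ≈ 4.4444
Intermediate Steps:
P(o) = o (P(o) = o - 1*0 = o + 0 = o)
(-10/9)*(-10 + P(M(6, 1))) = (-10/9)*(-10 + 6) = -10*1/9*(-4) = -10/9*(-4) = 40/9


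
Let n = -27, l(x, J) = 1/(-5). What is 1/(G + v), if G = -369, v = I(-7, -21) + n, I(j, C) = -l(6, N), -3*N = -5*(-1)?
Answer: -5/1979 ≈ -0.0025265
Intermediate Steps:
N = -5/3 (N = -(-5)*(-1)/3 = -1/3*5 = -5/3 ≈ -1.6667)
l(x, J) = -1/5
I(j, C) = 1/5 (I(j, C) = -1*(-1/5) = 1/5)
v = -134/5 (v = 1/5 - 27 = -134/5 ≈ -26.800)
1/(G + v) = 1/(-369 - 134/5) = 1/(-1979/5) = -5/1979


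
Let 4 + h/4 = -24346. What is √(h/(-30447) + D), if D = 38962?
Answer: √4013501259562/10149 ≈ 197.40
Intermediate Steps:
h = -97400 (h = -16 + 4*(-24346) = -16 - 97384 = -97400)
√(h/(-30447) + D) = √(-97400/(-30447) + 38962) = √(-97400*(-1/30447) + 38962) = √(97400/30447 + 38962) = √(1186373414/30447) = √4013501259562/10149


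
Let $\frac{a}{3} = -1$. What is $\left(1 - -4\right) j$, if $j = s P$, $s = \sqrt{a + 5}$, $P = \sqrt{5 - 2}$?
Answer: $5 \sqrt{6} \approx 12.247$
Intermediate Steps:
$a = -3$ ($a = 3 \left(-1\right) = -3$)
$P = \sqrt{3} \approx 1.732$
$s = \sqrt{2}$ ($s = \sqrt{-3 + 5} = \sqrt{2} \approx 1.4142$)
$j = \sqrt{6}$ ($j = \sqrt{2} \sqrt{3} = \sqrt{6} \approx 2.4495$)
$\left(1 - -4\right) j = \left(1 - -4\right) \sqrt{6} = \left(1 + 4\right) \sqrt{6} = 5 \sqrt{6}$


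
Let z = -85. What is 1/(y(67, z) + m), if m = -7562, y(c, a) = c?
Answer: -1/7495 ≈ -0.00013342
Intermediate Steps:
1/(y(67, z) + m) = 1/(67 - 7562) = 1/(-7495) = -1/7495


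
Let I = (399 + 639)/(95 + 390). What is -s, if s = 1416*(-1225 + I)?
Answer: 839811192/485 ≈ 1.7316e+6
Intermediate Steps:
I = 1038/485 ≈ 2.1402
s = -839811192/485 (s = 1416*(-1225 + 1038/485) = 1416*(-593087/485) = -839811192/485 ≈ -1.7316e+6)
-s = -1*(-839811192/485) = 839811192/485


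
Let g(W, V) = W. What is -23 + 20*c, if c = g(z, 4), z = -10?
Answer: -223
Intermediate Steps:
c = -10
-23 + 20*c = -23 + 20*(-10) = -23 - 200 = -223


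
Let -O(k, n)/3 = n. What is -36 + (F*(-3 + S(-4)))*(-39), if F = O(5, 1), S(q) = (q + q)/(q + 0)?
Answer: -153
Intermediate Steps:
O(k, n) = -3*n
S(q) = 2 (S(q) = (2*q)/q = 2)
F = -3 (F = -3*1 = -3)
-36 + (F*(-3 + S(-4)))*(-39) = -36 - 3*(-3 + 2)*(-39) = -36 - 3*(-1)*(-39) = -36 + 3*(-39) = -36 - 117 = -153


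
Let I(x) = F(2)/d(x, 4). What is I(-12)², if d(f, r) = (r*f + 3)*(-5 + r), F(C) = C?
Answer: 4/2025 ≈ 0.0019753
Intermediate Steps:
d(f, r) = (-5 + r)*(3 + f*r) (d(f, r) = (f*r + 3)*(-5 + r) = (3 + f*r)*(-5 + r) = (-5 + r)*(3 + f*r))
I(x) = 2/(-3 - 4*x) (I(x) = 2/(-15 + 3*4 + x*4² - 5*x*4) = 2/(-15 + 12 + x*16 - 20*x) = 2/(-15 + 12 + 16*x - 20*x) = 2/(-3 - 4*x))
I(-12)² = (-2/(3 + 4*(-12)))² = (-2/(3 - 48))² = (-2/(-45))² = (-2*(-1/45))² = (2/45)² = 4/2025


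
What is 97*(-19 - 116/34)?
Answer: -36957/17 ≈ -2173.9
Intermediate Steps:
97*(-19 - 116/34) = 97*(-19 - 116*1/34) = 97*(-19 - 58/17) = 97*(-381/17) = -36957/17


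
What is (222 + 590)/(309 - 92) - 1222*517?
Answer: -19584878/31 ≈ -6.3177e+5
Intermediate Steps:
(222 + 590)/(309 - 92) - 1222*517 = 812/217 - 631774 = 812*(1/217) - 631774 = 116/31 - 631774 = -19584878/31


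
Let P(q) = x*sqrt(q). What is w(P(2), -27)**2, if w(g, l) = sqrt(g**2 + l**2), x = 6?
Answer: 801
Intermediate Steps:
P(q) = 6*sqrt(q)
w(P(2), -27)**2 = (sqrt((6*sqrt(2))**2 + (-27)**2))**2 = (sqrt(72 + 729))**2 = (sqrt(801))**2 = (3*sqrt(89))**2 = 801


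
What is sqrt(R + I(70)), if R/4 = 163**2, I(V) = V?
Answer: sqrt(106346) ≈ 326.11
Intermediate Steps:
R = 106276 (R = 4*163**2 = 4*26569 = 106276)
sqrt(R + I(70)) = sqrt(106276 + 70) = sqrt(106346)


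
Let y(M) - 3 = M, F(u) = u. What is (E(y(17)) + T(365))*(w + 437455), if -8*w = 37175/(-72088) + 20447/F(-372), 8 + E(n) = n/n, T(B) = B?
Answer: 4199805837989551/26816736 ≈ 1.5661e+8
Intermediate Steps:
y(M) = 3 + M
E(n) = -7 (E(n) = -8 + n/n = -8 + 1 = -7)
w = 371953109/53633472 (w = -(37175/(-72088) + 20447/(-372))/8 = -(37175*(-1/72088) + 20447*(-1/372))/8 = -(-37175/72088 - 20447/372)/8 = -1/8*(-371953109/6704184) = 371953109/53633472 ≈ 6.9351)
(E(y(17)) + T(365))*(w + 437455) = (-7 + 365)*(371953109/53633472 + 437455) = 358*(23462602446869/53633472) = 4199805837989551/26816736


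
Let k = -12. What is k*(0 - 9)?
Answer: 108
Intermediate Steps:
k*(0 - 9) = -12*(0 - 9) = -12*(-9) = 108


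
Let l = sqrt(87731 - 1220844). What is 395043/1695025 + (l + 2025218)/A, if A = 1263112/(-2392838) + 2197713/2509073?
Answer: 1472131014717388221433141/252986230199508425 + 428843229941*I*sqrt(1133113)/149252211737 ≈ 5.819e+6 + 3058.5*I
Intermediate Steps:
l = I*sqrt(1133113) (l = sqrt(-1133113) = I*sqrt(1133113) ≈ 1064.5*I)
A = 149252211737/428843229941 (A = 1263112*(-1/2392838) + 2197713*(1/2509073) = -631556/1196419 + 313959/358439 = 149252211737/428843229941 ≈ 0.34803)
395043/1695025 + (l + 2025218)/A = 395043/1695025 + (I*sqrt(1133113) + 2025218)/(149252211737/428843229941) = 395043*(1/1695025) + (2025218 + I*sqrt(1133113))*(428843229941/149252211737) = 395043/1695025 + (868501028454652138/149252211737 + 428843229941*I*sqrt(1133113)/149252211737) = 1472131014717388221433141/252986230199508425 + 428843229941*I*sqrt(1133113)/149252211737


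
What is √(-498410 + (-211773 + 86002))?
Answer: I*√624181 ≈ 790.05*I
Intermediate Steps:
√(-498410 + (-211773 + 86002)) = √(-498410 - 125771) = √(-624181) = I*√624181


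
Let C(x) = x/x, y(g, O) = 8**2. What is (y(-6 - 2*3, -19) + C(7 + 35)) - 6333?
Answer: -6268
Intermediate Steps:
y(g, O) = 64
C(x) = 1
(y(-6 - 2*3, -19) + C(7 + 35)) - 6333 = (64 + 1) - 6333 = 65 - 6333 = -6268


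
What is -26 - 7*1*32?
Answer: -250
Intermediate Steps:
-26 - 7*1*32 = -26 - 7*32 = -26 - 224 = -250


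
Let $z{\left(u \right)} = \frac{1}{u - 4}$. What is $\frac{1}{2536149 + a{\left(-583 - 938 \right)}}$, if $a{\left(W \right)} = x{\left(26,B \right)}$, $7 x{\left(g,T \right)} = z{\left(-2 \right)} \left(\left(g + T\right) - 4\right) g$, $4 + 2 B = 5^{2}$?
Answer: $\frac{42}{106517413} \approx 3.943 \cdot 10^{-7}$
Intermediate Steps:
$B = \frac{21}{2}$ ($B = -2 + \frac{5^{2}}{2} = -2 + \frac{1}{2} \cdot 25 = -2 + \frac{25}{2} = \frac{21}{2} \approx 10.5$)
$z{\left(u \right)} = \frac{1}{-4 + u}$
$x{\left(g,T \right)} = \frac{g \left(\frac{2}{3} - \frac{T}{6} - \frac{g}{6}\right)}{7}$ ($x{\left(g,T \right)} = \frac{\frac{\left(g + T\right) - 4}{-4 - 2} g}{7} = \frac{\frac{\left(T + g\right) - 4}{-6} g}{7} = \frac{- \frac{-4 + T + g}{6} g}{7} = \frac{\left(\frac{2}{3} - \frac{T}{6} - \frac{g}{6}\right) g}{7} = \frac{g \left(\frac{2}{3} - \frac{T}{6} - \frac{g}{6}\right)}{7}$)
$a{\left(W \right)} = - \frac{845}{42}$ ($a{\left(W \right)} = \frac{1}{42} \cdot 26 \left(4 - \frac{21}{2} - 26\right) = \frac{1}{42} \cdot 26 \left(- \frac{65}{2}\right) = - \frac{845}{42}$)
$\frac{1}{2536149 + a{\left(-583 - 938 \right)}} = \frac{1}{2536149 - \frac{845}{42}} = \frac{1}{\frac{106517413}{42}} = \frac{42}{106517413}$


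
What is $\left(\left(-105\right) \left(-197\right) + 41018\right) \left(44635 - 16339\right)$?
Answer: $1745948088$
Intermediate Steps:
$\left(\left(-105\right) \left(-197\right) + 41018\right) \left(44635 - 16339\right) = \left(20685 + 41018\right) 28296 = 61703 \cdot 28296 = 1745948088$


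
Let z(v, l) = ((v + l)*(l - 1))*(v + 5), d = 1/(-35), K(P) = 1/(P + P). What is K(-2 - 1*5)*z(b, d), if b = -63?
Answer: 2303064/8575 ≈ 268.58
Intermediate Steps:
K(P) = 1/(2*P)
d = -1/35 ≈ -0.028571
z(v, l) = (-1 + l)*(5 + v)*(l + v) (z(v, l) = ((l + v)*(-1 + l))*(5 + v) = ((-1 + l)*(l + v))*(5 + v) = (-1 + l)*(5 + v)*(l + v))
K(-2 - 1*5)*z(b, d) = (1/(2*(-2 - 1*5)))*(-1*(-63)² - 5*(-1/35) - 5*(-63) + 5*(-1/35)² - 1/35*(-63)² - 63*(-1/35)² + 4*(-1/35)*(-63)) = (1/(2*(-2 - 5)))*(-1*3969 + ⅐ + 315 + 5*(1/1225) - 1/35*3969 - 63*1/1225 + 36/5) = ((½)/(-7))*(-3969 + ⅐ + 315 + 1/245 - 567/5 - 9/175 + 36/5) = ((½)*(-⅐))*(-4606128/1225) = -1/14*(-4606128/1225) = 2303064/8575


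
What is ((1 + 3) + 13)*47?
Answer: 799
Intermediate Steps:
((1 + 3) + 13)*47 = (4 + 13)*47 = 17*47 = 799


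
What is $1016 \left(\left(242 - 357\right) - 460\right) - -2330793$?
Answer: $1746593$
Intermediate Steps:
$1016 \left(\left(242 - 357\right) - 460\right) - -2330793 = 1016 \left(\left(242 - 357\right) - 460\right) + 2330793 = 1016 \left(-115 - 460\right) + 2330793 = 1016 \left(-575\right) + 2330793 = -584200 + 2330793 = 1746593$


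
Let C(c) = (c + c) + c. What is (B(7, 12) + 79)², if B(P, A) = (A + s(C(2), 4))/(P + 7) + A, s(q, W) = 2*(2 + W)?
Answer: 421201/49 ≈ 8595.9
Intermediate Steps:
C(c) = 3*c (C(c) = 2*c + c = 3*c)
s(q, W) = 4 + 2*W
B(P, A) = A + (12 + A)/(7 + P) (B(P, A) = (A + (4 + 2*4))/(P + 7) + A = (A + (4 + 8))/(7 + P) + A = (A + 12)/(7 + P) + A = (12 + A)/(7 + P) + A = A + (12 + A)/(7 + P))
(B(7, 12) + 79)² = ((12 + 8*12 + 12*7)/(7 + 7) + 79)² = ((12 + 96 + 84)/14 + 79)² = ((1/14)*192 + 79)² = (96/7 + 79)² = (649/7)² = 421201/49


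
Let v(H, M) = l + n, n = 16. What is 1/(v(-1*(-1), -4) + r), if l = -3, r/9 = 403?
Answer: 1/3640 ≈ 0.00027473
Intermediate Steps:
r = 3627 (r = 9*403 = 3627)
v(H, M) = 13 (v(H, M) = -3 + 16 = 13)
1/(v(-1*(-1), -4) + r) = 1/(13 + 3627) = 1/3640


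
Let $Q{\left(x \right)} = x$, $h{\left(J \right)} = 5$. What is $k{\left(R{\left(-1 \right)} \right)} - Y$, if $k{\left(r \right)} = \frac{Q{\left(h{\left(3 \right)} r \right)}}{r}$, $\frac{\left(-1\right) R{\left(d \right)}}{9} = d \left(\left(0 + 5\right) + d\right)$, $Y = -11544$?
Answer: $11549$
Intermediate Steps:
$R{\left(d \right)} = - 9 d \left(5 + d\right)$ ($R{\left(d \right)} = - 9 d \left(\left(0 + 5\right) + d\right) = - 9 d \left(5 + d\right)$)
$k{\left(r \right)} = 5$ ($k{\left(r \right)} = \frac{5 r}{r} = 5$)
$k{\left(R{\left(-1 \right)} \right)} - Y = 5 - -11544 = 5 + 11544 = 11549$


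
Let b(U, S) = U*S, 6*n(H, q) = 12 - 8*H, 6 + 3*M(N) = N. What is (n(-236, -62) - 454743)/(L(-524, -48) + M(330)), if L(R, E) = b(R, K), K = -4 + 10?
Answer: 59273/396 ≈ 149.68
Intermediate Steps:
M(N) = -2 + N/3
K = 6
n(H, q) = 2 - 4*H/3 (n(H, q) = (12 - 8*H)/6 = 2 - 4*H/3)
b(U, S) = S*U
L(R, E) = 6*R
(n(-236, -62) - 454743)/(L(-524, -48) + M(330)) = ((2 - 4/3*(-236)) - 454743)/(6*(-524) + (-2 + (⅓)*330)) = ((2 + 944/3) - 454743)/(-3144 + (-2 + 110)) = (950/3 - 454743)/(-3144 + 108) = -1363279/3/(-3036) = -1363279/3*(-1/3036) = 59273/396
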